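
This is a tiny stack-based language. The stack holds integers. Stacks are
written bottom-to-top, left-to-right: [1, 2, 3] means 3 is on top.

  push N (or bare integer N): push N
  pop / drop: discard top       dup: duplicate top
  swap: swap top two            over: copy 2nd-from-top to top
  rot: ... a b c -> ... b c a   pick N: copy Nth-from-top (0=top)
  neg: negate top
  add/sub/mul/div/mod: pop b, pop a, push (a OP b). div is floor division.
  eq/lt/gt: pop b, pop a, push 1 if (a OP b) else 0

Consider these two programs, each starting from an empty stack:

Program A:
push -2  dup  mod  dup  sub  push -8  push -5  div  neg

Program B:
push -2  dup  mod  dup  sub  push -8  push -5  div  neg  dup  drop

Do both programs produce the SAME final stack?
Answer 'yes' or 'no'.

Answer: yes

Derivation:
Program A trace:
  After 'push -2': [-2]
  After 'dup': [-2, -2]
  After 'mod': [0]
  After 'dup': [0, 0]
  After 'sub': [0]
  After 'push -8': [0, -8]
  After 'push -5': [0, -8, -5]
  After 'div': [0, 1]
  After 'neg': [0, -1]
Program A final stack: [0, -1]

Program B trace:
  After 'push -2': [-2]
  After 'dup': [-2, -2]
  After 'mod': [0]
  After 'dup': [0, 0]
  After 'sub': [0]
  After 'push -8': [0, -8]
  After 'push -5': [0, -8, -5]
  After 'div': [0, 1]
  After 'neg': [0, -1]
  After 'dup': [0, -1, -1]
  After 'drop': [0, -1]
Program B final stack: [0, -1]
Same: yes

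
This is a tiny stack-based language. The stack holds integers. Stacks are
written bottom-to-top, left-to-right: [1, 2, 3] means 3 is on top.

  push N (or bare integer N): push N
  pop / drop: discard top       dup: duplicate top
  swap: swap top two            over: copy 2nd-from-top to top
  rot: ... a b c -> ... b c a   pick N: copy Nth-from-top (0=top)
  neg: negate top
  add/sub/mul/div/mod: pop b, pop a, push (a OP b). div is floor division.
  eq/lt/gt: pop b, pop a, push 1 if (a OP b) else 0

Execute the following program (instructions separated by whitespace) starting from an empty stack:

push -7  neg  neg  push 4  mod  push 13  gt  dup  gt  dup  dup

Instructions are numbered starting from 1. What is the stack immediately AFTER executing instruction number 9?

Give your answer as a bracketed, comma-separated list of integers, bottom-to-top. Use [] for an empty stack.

Step 1 ('push -7'): [-7]
Step 2 ('neg'): [7]
Step 3 ('neg'): [-7]
Step 4 ('push 4'): [-7, 4]
Step 5 ('mod'): [1]
Step 6 ('push 13'): [1, 13]
Step 7 ('gt'): [0]
Step 8 ('dup'): [0, 0]
Step 9 ('gt'): [0]

Answer: [0]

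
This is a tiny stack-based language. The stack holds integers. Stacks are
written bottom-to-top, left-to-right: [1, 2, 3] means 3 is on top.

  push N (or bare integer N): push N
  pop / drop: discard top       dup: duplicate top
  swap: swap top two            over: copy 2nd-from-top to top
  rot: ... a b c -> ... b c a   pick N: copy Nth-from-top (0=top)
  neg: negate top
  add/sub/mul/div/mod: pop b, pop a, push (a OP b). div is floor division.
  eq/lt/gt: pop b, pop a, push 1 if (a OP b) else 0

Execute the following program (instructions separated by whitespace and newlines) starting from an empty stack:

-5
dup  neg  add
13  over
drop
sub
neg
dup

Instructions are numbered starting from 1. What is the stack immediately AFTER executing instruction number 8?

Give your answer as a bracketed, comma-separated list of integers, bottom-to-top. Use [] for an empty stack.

Step 1 ('-5'): [-5]
Step 2 ('dup'): [-5, -5]
Step 3 ('neg'): [-5, 5]
Step 4 ('add'): [0]
Step 5 ('13'): [0, 13]
Step 6 ('over'): [0, 13, 0]
Step 7 ('drop'): [0, 13]
Step 8 ('sub'): [-13]

Answer: [-13]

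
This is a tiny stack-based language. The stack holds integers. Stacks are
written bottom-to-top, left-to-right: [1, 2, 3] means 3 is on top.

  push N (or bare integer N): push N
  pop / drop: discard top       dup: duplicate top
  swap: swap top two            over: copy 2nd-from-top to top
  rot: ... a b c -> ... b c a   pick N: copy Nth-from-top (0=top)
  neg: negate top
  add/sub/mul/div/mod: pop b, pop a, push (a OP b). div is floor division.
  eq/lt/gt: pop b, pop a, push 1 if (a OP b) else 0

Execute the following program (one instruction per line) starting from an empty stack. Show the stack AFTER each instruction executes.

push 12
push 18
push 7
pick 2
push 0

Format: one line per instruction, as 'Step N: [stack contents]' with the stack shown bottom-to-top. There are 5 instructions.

Step 1: [12]
Step 2: [12, 18]
Step 3: [12, 18, 7]
Step 4: [12, 18, 7, 12]
Step 5: [12, 18, 7, 12, 0]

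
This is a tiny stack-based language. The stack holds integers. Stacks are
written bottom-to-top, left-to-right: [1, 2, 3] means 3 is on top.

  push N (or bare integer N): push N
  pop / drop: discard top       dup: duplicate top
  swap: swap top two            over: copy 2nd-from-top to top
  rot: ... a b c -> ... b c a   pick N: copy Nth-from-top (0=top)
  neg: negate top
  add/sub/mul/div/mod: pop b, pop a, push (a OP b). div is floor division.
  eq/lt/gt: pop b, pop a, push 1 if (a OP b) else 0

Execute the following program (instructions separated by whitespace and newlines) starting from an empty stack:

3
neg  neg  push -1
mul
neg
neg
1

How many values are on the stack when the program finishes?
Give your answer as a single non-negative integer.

Answer: 2

Derivation:
After 'push 3': stack = [3] (depth 1)
After 'neg': stack = [-3] (depth 1)
After 'neg': stack = [3] (depth 1)
After 'push -1': stack = [3, -1] (depth 2)
After 'mul': stack = [-3] (depth 1)
After 'neg': stack = [3] (depth 1)
After 'neg': stack = [-3] (depth 1)
After 'push 1': stack = [-3, 1] (depth 2)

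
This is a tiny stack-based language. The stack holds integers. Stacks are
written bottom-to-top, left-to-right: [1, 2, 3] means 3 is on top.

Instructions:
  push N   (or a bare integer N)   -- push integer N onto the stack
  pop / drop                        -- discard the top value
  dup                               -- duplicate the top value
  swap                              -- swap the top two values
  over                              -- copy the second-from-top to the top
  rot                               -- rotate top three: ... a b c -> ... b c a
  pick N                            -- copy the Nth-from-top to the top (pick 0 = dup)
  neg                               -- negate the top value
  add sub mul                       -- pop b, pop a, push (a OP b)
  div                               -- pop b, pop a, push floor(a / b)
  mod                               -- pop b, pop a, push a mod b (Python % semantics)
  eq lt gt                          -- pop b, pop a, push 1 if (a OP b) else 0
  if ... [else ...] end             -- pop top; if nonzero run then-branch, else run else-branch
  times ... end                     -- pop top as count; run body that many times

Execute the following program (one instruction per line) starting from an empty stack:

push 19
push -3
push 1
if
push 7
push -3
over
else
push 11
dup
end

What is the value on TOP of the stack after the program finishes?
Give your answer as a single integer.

Answer: 7

Derivation:
After 'push 19': [19]
After 'push -3': [19, -3]
After 'push 1': [19, -3, 1]
After 'if': [19, -3]
After 'push 7': [19, -3, 7]
After 'push -3': [19, -3, 7, -3]
After 'over': [19, -3, 7, -3, 7]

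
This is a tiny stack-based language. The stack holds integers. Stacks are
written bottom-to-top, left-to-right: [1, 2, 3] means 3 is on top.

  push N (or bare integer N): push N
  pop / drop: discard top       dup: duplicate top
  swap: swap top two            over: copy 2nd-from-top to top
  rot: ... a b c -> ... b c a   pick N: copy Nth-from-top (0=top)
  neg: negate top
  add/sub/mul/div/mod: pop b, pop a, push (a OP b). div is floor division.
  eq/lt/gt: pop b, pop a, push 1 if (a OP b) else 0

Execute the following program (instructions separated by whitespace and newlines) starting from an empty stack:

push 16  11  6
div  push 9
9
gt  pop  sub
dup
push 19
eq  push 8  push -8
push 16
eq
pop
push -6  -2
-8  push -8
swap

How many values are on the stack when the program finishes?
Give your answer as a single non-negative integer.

Answer: 7

Derivation:
After 'push 16': stack = [16] (depth 1)
After 'push 11': stack = [16, 11] (depth 2)
After 'push 6': stack = [16, 11, 6] (depth 3)
After 'div': stack = [16, 1] (depth 2)
After 'push 9': stack = [16, 1, 9] (depth 3)
After 'push 9': stack = [16, 1, 9, 9] (depth 4)
After 'gt': stack = [16, 1, 0] (depth 3)
After 'pop': stack = [16, 1] (depth 2)
After 'sub': stack = [15] (depth 1)
After 'dup': stack = [15, 15] (depth 2)
  ...
After 'push 8': stack = [15, 0, 8] (depth 3)
After 'push -8': stack = [15, 0, 8, -8] (depth 4)
After 'push 16': stack = [15, 0, 8, -8, 16] (depth 5)
After 'eq': stack = [15, 0, 8, 0] (depth 4)
After 'pop': stack = [15, 0, 8] (depth 3)
After 'push -6': stack = [15, 0, 8, -6] (depth 4)
After 'push -2': stack = [15, 0, 8, -6, -2] (depth 5)
After 'push -8': stack = [15, 0, 8, -6, -2, -8] (depth 6)
After 'push -8': stack = [15, 0, 8, -6, -2, -8, -8] (depth 7)
After 'swap': stack = [15, 0, 8, -6, -2, -8, -8] (depth 7)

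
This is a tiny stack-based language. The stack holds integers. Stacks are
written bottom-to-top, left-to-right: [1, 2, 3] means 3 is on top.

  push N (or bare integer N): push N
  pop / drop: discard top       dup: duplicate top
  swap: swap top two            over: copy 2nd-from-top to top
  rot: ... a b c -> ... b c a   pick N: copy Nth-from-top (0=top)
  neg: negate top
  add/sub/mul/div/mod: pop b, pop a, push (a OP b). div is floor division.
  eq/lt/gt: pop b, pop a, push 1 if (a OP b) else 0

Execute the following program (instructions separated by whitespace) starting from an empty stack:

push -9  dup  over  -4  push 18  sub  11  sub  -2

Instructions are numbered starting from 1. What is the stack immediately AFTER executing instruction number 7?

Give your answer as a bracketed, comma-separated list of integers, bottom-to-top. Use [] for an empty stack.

Step 1 ('push -9'): [-9]
Step 2 ('dup'): [-9, -9]
Step 3 ('over'): [-9, -9, -9]
Step 4 ('-4'): [-9, -9, -9, -4]
Step 5 ('push 18'): [-9, -9, -9, -4, 18]
Step 6 ('sub'): [-9, -9, -9, -22]
Step 7 ('11'): [-9, -9, -9, -22, 11]

Answer: [-9, -9, -9, -22, 11]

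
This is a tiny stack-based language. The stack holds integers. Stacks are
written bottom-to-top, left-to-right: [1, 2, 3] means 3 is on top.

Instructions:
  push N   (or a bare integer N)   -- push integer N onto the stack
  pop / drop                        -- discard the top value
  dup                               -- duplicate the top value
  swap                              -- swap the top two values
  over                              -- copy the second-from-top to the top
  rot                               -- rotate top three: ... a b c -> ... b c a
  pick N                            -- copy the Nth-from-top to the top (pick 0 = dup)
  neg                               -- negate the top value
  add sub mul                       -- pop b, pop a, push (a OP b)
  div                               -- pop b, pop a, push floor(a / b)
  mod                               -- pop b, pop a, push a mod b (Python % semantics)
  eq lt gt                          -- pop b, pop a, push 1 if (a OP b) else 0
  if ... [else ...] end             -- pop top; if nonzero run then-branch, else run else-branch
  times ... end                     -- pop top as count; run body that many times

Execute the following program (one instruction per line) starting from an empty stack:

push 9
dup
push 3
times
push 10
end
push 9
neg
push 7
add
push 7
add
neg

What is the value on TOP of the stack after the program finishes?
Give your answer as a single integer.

Answer: -5

Derivation:
After 'push 9': [9]
After 'dup': [9, 9]
After 'push 3': [9, 9, 3]
After 'times': [9, 9]
After 'push 10': [9, 9, 10]
After 'push 10': [9, 9, 10, 10]
After 'push 10': [9, 9, 10, 10, 10]
After 'push 9': [9, 9, 10, 10, 10, 9]
After 'neg': [9, 9, 10, 10, 10, -9]
After 'push 7': [9, 9, 10, 10, 10, -9, 7]
After 'add': [9, 9, 10, 10, 10, -2]
After 'push 7': [9, 9, 10, 10, 10, -2, 7]
After 'add': [9, 9, 10, 10, 10, 5]
After 'neg': [9, 9, 10, 10, 10, -5]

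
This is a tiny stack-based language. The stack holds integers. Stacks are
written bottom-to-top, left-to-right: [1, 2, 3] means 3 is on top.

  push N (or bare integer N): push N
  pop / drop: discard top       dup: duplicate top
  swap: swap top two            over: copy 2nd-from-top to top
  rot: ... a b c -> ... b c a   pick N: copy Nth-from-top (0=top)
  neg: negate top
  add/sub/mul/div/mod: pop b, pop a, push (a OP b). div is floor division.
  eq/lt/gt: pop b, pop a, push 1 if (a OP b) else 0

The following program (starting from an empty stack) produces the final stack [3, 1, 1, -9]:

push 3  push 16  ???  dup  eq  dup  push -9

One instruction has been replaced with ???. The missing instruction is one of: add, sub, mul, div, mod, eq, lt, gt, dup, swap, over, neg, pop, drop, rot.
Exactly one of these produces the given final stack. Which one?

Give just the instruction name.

Stack before ???: [3, 16]
Stack after ???:  [3, -16]
The instruction that transforms [3, 16] -> [3, -16] is: neg

Answer: neg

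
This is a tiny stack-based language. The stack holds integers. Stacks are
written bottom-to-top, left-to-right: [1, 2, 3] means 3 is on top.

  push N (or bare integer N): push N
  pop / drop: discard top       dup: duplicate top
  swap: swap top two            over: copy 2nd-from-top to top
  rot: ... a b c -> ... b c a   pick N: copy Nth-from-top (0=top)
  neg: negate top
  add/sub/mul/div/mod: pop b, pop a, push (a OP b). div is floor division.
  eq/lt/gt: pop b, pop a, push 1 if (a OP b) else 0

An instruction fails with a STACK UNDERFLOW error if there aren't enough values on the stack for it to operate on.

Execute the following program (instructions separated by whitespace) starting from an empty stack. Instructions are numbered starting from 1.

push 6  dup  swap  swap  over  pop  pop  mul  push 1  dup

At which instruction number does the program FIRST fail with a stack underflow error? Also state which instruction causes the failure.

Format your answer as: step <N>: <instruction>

Answer: step 8: mul

Derivation:
Step 1 ('push 6'): stack = [6], depth = 1
Step 2 ('dup'): stack = [6, 6], depth = 2
Step 3 ('swap'): stack = [6, 6], depth = 2
Step 4 ('swap'): stack = [6, 6], depth = 2
Step 5 ('over'): stack = [6, 6, 6], depth = 3
Step 6 ('pop'): stack = [6, 6], depth = 2
Step 7 ('pop'): stack = [6], depth = 1
Step 8 ('mul'): needs 2 value(s) but depth is 1 — STACK UNDERFLOW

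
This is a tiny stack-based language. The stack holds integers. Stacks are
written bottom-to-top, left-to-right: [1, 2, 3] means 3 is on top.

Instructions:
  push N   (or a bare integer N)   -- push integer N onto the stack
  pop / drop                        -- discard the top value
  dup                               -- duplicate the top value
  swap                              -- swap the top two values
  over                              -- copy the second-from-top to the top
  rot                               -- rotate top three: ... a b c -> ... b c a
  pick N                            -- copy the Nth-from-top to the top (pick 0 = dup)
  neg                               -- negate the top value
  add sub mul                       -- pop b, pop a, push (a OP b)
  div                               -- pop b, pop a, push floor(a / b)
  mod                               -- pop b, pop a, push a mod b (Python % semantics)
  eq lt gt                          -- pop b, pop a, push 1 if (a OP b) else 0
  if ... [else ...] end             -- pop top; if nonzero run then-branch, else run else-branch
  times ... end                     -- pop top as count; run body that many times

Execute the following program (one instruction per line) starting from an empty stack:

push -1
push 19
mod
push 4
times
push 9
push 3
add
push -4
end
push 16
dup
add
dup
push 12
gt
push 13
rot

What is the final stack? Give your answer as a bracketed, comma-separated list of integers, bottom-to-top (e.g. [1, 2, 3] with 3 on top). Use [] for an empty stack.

Answer: [18, 12, -4, 12, -4, 12, -4, 12, -4, 1, 13, 32]

Derivation:
After 'push -1': [-1]
After 'push 19': [-1, 19]
After 'mod': [18]
After 'push 4': [18, 4]
After 'times': [18]
After 'push 9': [18, 9]
After 'push 3': [18, 9, 3]
After 'add': [18, 12]
After 'push -4': [18, 12, -4]
After 'push 9': [18, 12, -4, 9]
After 'push 3': [18, 12, -4, 9, 3]
After 'add': [18, 12, -4, 12]
  ...
After 'push 9': [18, 12, -4, 12, -4, 12, -4, 9]
After 'push 3': [18, 12, -4, 12, -4, 12, -4, 9, 3]
After 'add': [18, 12, -4, 12, -4, 12, -4, 12]
After 'push -4': [18, 12, -4, 12, -4, 12, -4, 12, -4]
After 'push 16': [18, 12, -4, 12, -4, 12, -4, 12, -4, 16]
After 'dup': [18, 12, -4, 12, -4, 12, -4, 12, -4, 16, 16]
After 'add': [18, 12, -4, 12, -4, 12, -4, 12, -4, 32]
After 'dup': [18, 12, -4, 12, -4, 12, -4, 12, -4, 32, 32]
After 'push 12': [18, 12, -4, 12, -4, 12, -4, 12, -4, 32, 32, 12]
After 'gt': [18, 12, -4, 12, -4, 12, -4, 12, -4, 32, 1]
After 'push 13': [18, 12, -4, 12, -4, 12, -4, 12, -4, 32, 1, 13]
After 'rot': [18, 12, -4, 12, -4, 12, -4, 12, -4, 1, 13, 32]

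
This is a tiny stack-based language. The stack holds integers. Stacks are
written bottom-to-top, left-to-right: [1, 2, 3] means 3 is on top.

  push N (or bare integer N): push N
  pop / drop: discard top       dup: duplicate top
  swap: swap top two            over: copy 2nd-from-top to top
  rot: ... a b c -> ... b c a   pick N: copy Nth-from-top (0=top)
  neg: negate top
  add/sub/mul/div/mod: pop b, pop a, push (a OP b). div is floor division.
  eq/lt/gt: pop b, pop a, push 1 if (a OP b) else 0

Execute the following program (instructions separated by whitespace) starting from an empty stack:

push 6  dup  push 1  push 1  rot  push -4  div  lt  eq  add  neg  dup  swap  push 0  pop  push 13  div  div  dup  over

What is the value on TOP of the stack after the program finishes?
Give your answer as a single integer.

After 'push 6': [6]
After 'dup': [6, 6]
After 'push 1': [6, 6, 1]
After 'push 1': [6, 6, 1, 1]
After 'rot': [6, 1, 1, 6]
After 'push -4': [6, 1, 1, 6, -4]
After 'div': [6, 1, 1, -2]
After 'lt': [6, 1, 0]
After 'eq': [6, 0]
After 'add': [6]
After 'neg': [-6]
After 'dup': [-6, -6]
After 'swap': [-6, -6]
After 'push 0': [-6, -6, 0]
After 'pop': [-6, -6]
After 'push 13': [-6, -6, 13]
After 'div': [-6, -1]
After 'div': [6]
After 'dup': [6, 6]
After 'over': [6, 6, 6]

Answer: 6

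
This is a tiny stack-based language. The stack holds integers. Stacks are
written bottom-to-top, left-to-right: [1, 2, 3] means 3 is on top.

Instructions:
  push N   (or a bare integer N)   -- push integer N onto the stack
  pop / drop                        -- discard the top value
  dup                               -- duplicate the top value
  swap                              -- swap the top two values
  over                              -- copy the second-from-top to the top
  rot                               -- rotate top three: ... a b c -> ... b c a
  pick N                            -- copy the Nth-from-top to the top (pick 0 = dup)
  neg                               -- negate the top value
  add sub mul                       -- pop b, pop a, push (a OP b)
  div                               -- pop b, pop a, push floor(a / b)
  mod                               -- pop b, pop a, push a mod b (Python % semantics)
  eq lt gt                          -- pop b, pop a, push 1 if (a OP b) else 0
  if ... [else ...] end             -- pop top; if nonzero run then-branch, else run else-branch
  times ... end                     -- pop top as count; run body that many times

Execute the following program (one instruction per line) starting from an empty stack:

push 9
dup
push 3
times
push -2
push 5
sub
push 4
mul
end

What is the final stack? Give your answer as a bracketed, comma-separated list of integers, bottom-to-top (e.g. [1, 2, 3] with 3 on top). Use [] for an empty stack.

After 'push 9': [9]
After 'dup': [9, 9]
After 'push 3': [9, 9, 3]
After 'times': [9, 9]
After 'push -2': [9, 9, -2]
After 'push 5': [9, 9, -2, 5]
After 'sub': [9, 9, -7]
After 'push 4': [9, 9, -7, 4]
After 'mul': [9, 9, -28]
After 'push -2': [9, 9, -28, -2]
After 'push 5': [9, 9, -28, -2, 5]
After 'sub': [9, 9, -28, -7]
After 'push 4': [9, 9, -28, -7, 4]
After 'mul': [9, 9, -28, -28]
After 'push -2': [9, 9, -28, -28, -2]
After 'push 5': [9, 9, -28, -28, -2, 5]
After 'sub': [9, 9, -28, -28, -7]
After 'push 4': [9, 9, -28, -28, -7, 4]
After 'mul': [9, 9, -28, -28, -28]

Answer: [9, 9, -28, -28, -28]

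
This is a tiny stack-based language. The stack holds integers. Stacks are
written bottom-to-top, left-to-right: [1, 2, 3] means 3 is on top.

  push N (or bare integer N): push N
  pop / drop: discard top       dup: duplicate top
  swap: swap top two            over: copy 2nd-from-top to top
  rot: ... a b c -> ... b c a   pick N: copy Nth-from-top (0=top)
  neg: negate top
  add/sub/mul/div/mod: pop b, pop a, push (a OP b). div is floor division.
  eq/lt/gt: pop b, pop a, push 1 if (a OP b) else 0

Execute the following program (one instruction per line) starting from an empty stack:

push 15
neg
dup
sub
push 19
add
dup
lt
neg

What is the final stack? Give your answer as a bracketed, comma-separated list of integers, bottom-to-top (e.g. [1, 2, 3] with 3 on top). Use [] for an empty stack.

Answer: [0]

Derivation:
After 'push 15': [15]
After 'neg': [-15]
After 'dup': [-15, -15]
After 'sub': [0]
After 'push 19': [0, 19]
After 'add': [19]
After 'dup': [19, 19]
After 'lt': [0]
After 'neg': [0]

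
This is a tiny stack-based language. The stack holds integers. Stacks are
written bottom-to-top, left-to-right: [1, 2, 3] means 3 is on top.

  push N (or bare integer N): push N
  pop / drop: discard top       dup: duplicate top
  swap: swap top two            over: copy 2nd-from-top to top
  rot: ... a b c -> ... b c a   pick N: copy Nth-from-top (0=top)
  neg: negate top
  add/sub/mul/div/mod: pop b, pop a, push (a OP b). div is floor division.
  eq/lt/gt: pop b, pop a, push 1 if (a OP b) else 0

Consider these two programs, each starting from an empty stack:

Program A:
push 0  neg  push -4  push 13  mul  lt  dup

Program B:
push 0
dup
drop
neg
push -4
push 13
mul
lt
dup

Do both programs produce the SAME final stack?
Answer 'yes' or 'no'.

Program A trace:
  After 'push 0': [0]
  After 'neg': [0]
  After 'push -4': [0, -4]
  After 'push 13': [0, -4, 13]
  After 'mul': [0, -52]
  After 'lt': [0]
  After 'dup': [0, 0]
Program A final stack: [0, 0]

Program B trace:
  After 'push 0': [0]
  After 'dup': [0, 0]
  After 'drop': [0]
  After 'neg': [0]
  After 'push -4': [0, -4]
  After 'push 13': [0, -4, 13]
  After 'mul': [0, -52]
  After 'lt': [0]
  After 'dup': [0, 0]
Program B final stack: [0, 0]
Same: yes

Answer: yes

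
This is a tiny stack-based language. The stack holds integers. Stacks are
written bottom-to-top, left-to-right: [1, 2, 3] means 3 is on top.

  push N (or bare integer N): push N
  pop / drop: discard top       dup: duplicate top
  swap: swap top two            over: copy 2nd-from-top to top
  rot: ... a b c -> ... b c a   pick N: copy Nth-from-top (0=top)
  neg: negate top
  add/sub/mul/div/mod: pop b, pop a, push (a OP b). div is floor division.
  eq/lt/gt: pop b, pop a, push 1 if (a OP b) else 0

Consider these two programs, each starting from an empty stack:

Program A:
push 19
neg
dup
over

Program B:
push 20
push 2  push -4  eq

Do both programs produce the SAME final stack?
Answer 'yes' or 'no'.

Answer: no

Derivation:
Program A trace:
  After 'push 19': [19]
  After 'neg': [-19]
  After 'dup': [-19, -19]
  After 'over': [-19, -19, -19]
Program A final stack: [-19, -19, -19]

Program B trace:
  After 'push 20': [20]
  After 'push 2': [20, 2]
  After 'push -4': [20, 2, -4]
  After 'eq': [20, 0]
Program B final stack: [20, 0]
Same: no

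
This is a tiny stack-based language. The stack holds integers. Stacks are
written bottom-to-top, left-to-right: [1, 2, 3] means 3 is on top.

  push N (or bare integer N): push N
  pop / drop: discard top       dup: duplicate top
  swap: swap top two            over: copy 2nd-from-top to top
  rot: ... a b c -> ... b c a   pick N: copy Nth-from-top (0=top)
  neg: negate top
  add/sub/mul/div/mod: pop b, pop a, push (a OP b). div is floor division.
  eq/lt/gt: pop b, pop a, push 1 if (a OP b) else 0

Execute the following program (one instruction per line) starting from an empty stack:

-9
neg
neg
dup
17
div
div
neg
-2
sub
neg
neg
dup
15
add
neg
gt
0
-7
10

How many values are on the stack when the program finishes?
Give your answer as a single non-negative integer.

After 'push -9': stack = [-9] (depth 1)
After 'neg': stack = [9] (depth 1)
After 'neg': stack = [-9] (depth 1)
After 'dup': stack = [-9, -9] (depth 2)
After 'push 17': stack = [-9, -9, 17] (depth 3)
After 'div': stack = [-9, -1] (depth 2)
After 'div': stack = [9] (depth 1)
After 'neg': stack = [-9] (depth 1)
After 'push -2': stack = [-9, -2] (depth 2)
After 'sub': stack = [-7] (depth 1)
After 'neg': stack = [7] (depth 1)
After 'neg': stack = [-7] (depth 1)
After 'dup': stack = [-7, -7] (depth 2)
After 'push 15': stack = [-7, -7, 15] (depth 3)
After 'add': stack = [-7, 8] (depth 2)
After 'neg': stack = [-7, -8] (depth 2)
After 'gt': stack = [1] (depth 1)
After 'push 0': stack = [1, 0] (depth 2)
After 'push -7': stack = [1, 0, -7] (depth 3)
After 'push 10': stack = [1, 0, -7, 10] (depth 4)

Answer: 4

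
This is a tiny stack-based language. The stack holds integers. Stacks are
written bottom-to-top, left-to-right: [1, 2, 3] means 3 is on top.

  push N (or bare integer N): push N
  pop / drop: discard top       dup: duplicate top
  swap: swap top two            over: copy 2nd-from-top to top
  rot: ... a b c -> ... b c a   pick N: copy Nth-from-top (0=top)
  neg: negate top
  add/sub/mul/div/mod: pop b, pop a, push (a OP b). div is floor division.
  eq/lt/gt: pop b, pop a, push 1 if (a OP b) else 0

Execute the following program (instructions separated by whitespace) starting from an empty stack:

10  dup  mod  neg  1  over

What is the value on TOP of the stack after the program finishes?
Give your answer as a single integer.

After 'push 10': [10]
After 'dup': [10, 10]
After 'mod': [0]
After 'neg': [0]
After 'push 1': [0, 1]
After 'over': [0, 1, 0]

Answer: 0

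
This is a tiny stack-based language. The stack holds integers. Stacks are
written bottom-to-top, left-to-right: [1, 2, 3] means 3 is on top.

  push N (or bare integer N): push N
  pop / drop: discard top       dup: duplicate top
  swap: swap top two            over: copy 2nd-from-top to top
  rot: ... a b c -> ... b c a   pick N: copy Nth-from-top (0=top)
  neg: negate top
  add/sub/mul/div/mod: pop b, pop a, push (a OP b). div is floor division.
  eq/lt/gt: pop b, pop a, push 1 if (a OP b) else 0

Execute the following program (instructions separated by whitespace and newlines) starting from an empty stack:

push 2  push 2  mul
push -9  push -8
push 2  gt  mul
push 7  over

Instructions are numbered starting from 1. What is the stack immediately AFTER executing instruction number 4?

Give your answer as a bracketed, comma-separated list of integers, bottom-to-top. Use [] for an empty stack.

Step 1 ('push 2'): [2]
Step 2 ('push 2'): [2, 2]
Step 3 ('mul'): [4]
Step 4 ('push -9'): [4, -9]

Answer: [4, -9]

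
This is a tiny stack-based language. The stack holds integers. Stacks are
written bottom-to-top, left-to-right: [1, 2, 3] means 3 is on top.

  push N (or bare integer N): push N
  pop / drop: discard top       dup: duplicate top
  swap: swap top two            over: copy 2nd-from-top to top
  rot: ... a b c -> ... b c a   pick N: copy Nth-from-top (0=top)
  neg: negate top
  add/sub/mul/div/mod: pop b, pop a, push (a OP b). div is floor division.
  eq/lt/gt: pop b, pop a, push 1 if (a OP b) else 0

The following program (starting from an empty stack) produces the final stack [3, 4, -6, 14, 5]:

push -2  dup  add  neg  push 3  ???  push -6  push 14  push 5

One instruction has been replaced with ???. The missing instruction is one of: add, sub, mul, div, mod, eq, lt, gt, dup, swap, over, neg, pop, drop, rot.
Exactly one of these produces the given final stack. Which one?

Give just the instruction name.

Stack before ???: [4, 3]
Stack after ???:  [3, 4]
The instruction that transforms [4, 3] -> [3, 4] is: swap

Answer: swap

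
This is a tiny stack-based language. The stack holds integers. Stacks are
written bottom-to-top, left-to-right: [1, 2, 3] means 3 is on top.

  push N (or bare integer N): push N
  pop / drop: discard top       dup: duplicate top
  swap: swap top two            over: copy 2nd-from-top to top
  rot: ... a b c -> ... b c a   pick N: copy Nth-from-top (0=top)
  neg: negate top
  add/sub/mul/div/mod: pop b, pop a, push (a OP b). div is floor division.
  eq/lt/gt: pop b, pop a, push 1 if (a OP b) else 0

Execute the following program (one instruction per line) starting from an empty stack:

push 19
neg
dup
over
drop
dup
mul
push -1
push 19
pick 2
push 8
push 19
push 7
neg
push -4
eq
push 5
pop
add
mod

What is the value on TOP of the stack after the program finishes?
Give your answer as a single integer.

After 'push 19': [19]
After 'neg': [-19]
After 'dup': [-19, -19]
After 'over': [-19, -19, -19]
After 'drop': [-19, -19]
After 'dup': [-19, -19, -19]
After 'mul': [-19, 361]
After 'push -1': [-19, 361, -1]
After 'push 19': [-19, 361, -1, 19]
After 'pick 2': [-19, 361, -1, 19, 361]
After 'push 8': [-19, 361, -1, 19, 361, 8]
After 'push 19': [-19, 361, -1, 19, 361, 8, 19]
After 'push 7': [-19, 361, -1, 19, 361, 8, 19, 7]
After 'neg': [-19, 361, -1, 19, 361, 8, 19, -7]
After 'push -4': [-19, 361, -1, 19, 361, 8, 19, -7, -4]
After 'eq': [-19, 361, -1, 19, 361, 8, 19, 0]
After 'push 5': [-19, 361, -1, 19, 361, 8, 19, 0, 5]
After 'pop': [-19, 361, -1, 19, 361, 8, 19, 0]
After 'add': [-19, 361, -1, 19, 361, 8, 19]
After 'mod': [-19, 361, -1, 19, 361, 8]

Answer: 8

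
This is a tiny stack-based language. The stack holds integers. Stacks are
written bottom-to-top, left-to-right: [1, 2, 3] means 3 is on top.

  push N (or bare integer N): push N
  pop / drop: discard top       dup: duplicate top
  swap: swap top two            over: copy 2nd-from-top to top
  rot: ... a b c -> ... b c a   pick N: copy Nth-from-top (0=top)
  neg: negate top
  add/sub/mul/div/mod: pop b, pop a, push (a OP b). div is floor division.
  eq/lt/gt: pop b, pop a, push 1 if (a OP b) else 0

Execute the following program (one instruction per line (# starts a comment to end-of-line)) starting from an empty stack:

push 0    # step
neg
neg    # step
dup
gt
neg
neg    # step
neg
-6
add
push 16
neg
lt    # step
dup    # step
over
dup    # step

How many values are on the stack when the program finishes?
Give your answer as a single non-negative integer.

After 'push 0': stack = [0] (depth 1)
After 'neg': stack = [0] (depth 1)
After 'neg': stack = [0] (depth 1)
After 'dup': stack = [0, 0] (depth 2)
After 'gt': stack = [0] (depth 1)
After 'neg': stack = [0] (depth 1)
After 'neg': stack = [0] (depth 1)
After 'neg': stack = [0] (depth 1)
After 'push -6': stack = [0, -6] (depth 2)
After 'add': stack = [-6] (depth 1)
After 'push 16': stack = [-6, 16] (depth 2)
After 'neg': stack = [-6, -16] (depth 2)
After 'lt': stack = [0] (depth 1)
After 'dup': stack = [0, 0] (depth 2)
After 'over': stack = [0, 0, 0] (depth 3)
After 'dup': stack = [0, 0, 0, 0] (depth 4)

Answer: 4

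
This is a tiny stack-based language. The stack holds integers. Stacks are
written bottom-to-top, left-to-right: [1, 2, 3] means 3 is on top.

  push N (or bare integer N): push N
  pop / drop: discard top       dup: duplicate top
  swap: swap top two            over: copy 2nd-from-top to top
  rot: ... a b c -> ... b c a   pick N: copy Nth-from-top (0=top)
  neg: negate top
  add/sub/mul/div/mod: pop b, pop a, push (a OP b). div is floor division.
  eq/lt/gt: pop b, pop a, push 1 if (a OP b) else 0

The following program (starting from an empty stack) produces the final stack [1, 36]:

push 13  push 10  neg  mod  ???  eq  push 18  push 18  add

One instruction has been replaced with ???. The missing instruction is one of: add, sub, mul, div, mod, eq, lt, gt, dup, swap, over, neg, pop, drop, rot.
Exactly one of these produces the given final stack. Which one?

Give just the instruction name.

Answer: dup

Derivation:
Stack before ???: [-7]
Stack after ???:  [-7, -7]
The instruction that transforms [-7] -> [-7, -7] is: dup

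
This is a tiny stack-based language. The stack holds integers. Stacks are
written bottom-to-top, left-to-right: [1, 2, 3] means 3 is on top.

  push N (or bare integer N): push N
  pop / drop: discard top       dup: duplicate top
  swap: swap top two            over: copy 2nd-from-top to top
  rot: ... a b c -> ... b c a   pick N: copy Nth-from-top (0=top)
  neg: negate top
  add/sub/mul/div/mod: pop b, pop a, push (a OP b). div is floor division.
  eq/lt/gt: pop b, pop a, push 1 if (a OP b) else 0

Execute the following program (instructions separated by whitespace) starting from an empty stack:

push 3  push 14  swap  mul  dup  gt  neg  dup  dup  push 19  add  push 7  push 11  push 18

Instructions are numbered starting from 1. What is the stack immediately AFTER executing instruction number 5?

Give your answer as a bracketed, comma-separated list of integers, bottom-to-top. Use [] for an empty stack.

Step 1 ('push 3'): [3]
Step 2 ('push 14'): [3, 14]
Step 3 ('swap'): [14, 3]
Step 4 ('mul'): [42]
Step 5 ('dup'): [42, 42]

Answer: [42, 42]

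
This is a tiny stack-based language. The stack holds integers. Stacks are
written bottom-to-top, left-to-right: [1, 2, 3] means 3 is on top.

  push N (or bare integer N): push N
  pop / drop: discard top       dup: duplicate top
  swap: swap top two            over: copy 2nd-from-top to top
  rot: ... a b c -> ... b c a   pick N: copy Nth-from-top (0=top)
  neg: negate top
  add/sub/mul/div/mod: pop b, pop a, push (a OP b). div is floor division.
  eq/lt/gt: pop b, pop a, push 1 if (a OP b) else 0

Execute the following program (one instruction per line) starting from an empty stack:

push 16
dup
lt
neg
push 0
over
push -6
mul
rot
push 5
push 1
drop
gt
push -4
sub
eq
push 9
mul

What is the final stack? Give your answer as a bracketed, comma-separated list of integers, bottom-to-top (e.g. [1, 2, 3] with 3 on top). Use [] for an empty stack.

After 'push 16': [16]
After 'dup': [16, 16]
After 'lt': [0]
After 'neg': [0]
After 'push 0': [0, 0]
After 'over': [0, 0, 0]
After 'push -6': [0, 0, 0, -6]
After 'mul': [0, 0, 0]
After 'rot': [0, 0, 0]
After 'push 5': [0, 0, 0, 5]
After 'push 1': [0, 0, 0, 5, 1]
After 'drop': [0, 0, 0, 5]
After 'gt': [0, 0, 0]
After 'push -4': [0, 0, 0, -4]
After 'sub': [0, 0, 4]
After 'eq': [0, 0]
After 'push 9': [0, 0, 9]
After 'mul': [0, 0]

Answer: [0, 0]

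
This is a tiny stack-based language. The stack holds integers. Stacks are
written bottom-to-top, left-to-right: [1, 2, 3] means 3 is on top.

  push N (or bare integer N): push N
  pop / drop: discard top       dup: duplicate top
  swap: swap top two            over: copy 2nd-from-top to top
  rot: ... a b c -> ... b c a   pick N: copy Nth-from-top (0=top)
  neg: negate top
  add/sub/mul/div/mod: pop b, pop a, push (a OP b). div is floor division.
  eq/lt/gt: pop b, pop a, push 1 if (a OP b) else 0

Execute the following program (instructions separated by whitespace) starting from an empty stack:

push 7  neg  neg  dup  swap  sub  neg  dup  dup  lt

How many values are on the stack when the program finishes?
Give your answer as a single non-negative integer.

After 'push 7': stack = [7] (depth 1)
After 'neg': stack = [-7] (depth 1)
After 'neg': stack = [7] (depth 1)
After 'dup': stack = [7, 7] (depth 2)
After 'swap': stack = [7, 7] (depth 2)
After 'sub': stack = [0] (depth 1)
After 'neg': stack = [0] (depth 1)
After 'dup': stack = [0, 0] (depth 2)
After 'dup': stack = [0, 0, 0] (depth 3)
After 'lt': stack = [0, 0] (depth 2)

Answer: 2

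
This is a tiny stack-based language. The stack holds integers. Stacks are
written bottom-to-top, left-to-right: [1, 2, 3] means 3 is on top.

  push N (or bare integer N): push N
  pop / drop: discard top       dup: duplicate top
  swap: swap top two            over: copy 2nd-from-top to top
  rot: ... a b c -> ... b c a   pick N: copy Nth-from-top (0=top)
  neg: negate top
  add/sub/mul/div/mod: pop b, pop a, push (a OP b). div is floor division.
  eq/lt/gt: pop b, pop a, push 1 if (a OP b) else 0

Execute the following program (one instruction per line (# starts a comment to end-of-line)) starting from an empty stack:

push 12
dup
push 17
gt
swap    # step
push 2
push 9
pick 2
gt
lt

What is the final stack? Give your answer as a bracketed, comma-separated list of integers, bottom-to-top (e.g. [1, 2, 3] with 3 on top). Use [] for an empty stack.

After 'push 12': [12]
After 'dup': [12, 12]
After 'push 17': [12, 12, 17]
After 'gt': [12, 0]
After 'swap': [0, 12]
After 'push 2': [0, 12, 2]
After 'push 9': [0, 12, 2, 9]
After 'pick 2': [0, 12, 2, 9, 12]
After 'gt': [0, 12, 2, 0]
After 'lt': [0, 12, 0]

Answer: [0, 12, 0]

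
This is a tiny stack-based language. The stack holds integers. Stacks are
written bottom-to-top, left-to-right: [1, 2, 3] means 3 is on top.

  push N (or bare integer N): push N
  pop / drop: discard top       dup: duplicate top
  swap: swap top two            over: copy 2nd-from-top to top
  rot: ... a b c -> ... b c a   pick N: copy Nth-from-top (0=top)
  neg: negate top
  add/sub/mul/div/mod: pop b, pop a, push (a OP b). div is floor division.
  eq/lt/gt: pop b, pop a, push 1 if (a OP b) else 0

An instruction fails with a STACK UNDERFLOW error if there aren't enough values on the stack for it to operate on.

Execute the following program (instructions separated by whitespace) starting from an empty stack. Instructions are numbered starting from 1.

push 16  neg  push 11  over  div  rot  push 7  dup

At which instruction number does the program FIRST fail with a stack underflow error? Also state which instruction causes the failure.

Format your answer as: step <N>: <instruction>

Step 1 ('push 16'): stack = [16], depth = 1
Step 2 ('neg'): stack = [-16], depth = 1
Step 3 ('push 11'): stack = [-16, 11], depth = 2
Step 4 ('over'): stack = [-16, 11, -16], depth = 3
Step 5 ('div'): stack = [-16, -1], depth = 2
Step 6 ('rot'): needs 3 value(s) but depth is 2 — STACK UNDERFLOW

Answer: step 6: rot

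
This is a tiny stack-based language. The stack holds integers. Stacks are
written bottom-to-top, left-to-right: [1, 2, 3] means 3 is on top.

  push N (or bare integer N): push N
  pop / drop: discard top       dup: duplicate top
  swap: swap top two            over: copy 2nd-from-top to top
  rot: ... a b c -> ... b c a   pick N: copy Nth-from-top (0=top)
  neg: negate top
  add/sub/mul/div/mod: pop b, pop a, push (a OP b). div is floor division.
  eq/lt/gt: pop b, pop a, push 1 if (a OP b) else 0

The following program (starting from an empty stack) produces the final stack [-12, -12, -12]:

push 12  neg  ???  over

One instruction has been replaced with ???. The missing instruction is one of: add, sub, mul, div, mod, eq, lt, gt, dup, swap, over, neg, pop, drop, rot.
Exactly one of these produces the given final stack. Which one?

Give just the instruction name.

Stack before ???: [-12]
Stack after ???:  [-12, -12]
The instruction that transforms [-12] -> [-12, -12] is: dup

Answer: dup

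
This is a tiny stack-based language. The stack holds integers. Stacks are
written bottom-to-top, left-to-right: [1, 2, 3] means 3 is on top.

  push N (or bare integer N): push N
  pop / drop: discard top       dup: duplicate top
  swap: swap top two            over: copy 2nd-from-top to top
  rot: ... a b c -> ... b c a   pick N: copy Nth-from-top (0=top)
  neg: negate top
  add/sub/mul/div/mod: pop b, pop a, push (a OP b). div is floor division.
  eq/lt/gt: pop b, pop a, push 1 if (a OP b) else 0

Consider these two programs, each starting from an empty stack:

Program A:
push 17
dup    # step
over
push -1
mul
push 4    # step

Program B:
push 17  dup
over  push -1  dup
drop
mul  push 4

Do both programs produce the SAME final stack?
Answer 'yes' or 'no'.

Answer: yes

Derivation:
Program A trace:
  After 'push 17': [17]
  After 'dup': [17, 17]
  After 'over': [17, 17, 17]
  After 'push -1': [17, 17, 17, -1]
  After 'mul': [17, 17, -17]
  After 'push 4': [17, 17, -17, 4]
Program A final stack: [17, 17, -17, 4]

Program B trace:
  After 'push 17': [17]
  After 'dup': [17, 17]
  After 'over': [17, 17, 17]
  After 'push -1': [17, 17, 17, -1]
  After 'dup': [17, 17, 17, -1, -1]
  After 'drop': [17, 17, 17, -1]
  After 'mul': [17, 17, -17]
  After 'push 4': [17, 17, -17, 4]
Program B final stack: [17, 17, -17, 4]
Same: yes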